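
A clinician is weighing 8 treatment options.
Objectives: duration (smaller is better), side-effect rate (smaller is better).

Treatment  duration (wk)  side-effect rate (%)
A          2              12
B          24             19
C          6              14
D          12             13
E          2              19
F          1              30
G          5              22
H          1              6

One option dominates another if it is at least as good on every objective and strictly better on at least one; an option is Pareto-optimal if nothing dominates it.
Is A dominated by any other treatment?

H vs A: duration 1≤2, side-effect rate 6≤12 — H is at least as good on every objective and strictly better on at least one, so H dominates A.

Yes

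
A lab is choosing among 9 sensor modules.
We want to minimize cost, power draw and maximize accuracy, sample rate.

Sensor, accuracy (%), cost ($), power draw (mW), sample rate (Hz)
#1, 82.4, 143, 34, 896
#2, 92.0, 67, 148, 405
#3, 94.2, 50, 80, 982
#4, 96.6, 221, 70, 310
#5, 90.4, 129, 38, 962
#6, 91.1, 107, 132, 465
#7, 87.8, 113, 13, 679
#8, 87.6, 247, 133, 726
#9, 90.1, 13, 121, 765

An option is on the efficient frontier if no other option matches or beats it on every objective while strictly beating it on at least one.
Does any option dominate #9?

#1: worse on accuracy (82.4 vs 90.1).
#2: worse on cost (67 vs 13).
#3: worse on cost (50 vs 13).
#4: worse on cost (221 vs 13).
#5: worse on cost (129 vs 13).
#6: worse on cost (107 vs 13).
#7: worse on accuracy (87.8 vs 90.1).
#8: worse on accuracy (87.6 vs 90.1).
No option is at least as good as #9 on every objective and strictly better on one.

No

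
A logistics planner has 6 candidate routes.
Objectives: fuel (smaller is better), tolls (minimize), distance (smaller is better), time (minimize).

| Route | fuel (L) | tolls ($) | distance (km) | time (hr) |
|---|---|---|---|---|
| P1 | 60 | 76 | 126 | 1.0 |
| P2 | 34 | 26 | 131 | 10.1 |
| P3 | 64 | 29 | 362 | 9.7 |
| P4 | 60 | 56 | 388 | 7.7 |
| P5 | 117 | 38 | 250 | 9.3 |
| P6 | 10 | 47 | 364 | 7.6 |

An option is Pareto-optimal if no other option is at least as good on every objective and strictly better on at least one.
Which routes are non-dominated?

P1, P2, P3, P5, P6

P1: not dominated (best distance).
P2: not dominated (best tolls).
P3: not dominated.
P4: dominated by P6 (fuel 10≤60, tolls 47≤56, distance 364≤388, time 7.6≤7.7).
P5: not dominated.
P6: not dominated (best fuel).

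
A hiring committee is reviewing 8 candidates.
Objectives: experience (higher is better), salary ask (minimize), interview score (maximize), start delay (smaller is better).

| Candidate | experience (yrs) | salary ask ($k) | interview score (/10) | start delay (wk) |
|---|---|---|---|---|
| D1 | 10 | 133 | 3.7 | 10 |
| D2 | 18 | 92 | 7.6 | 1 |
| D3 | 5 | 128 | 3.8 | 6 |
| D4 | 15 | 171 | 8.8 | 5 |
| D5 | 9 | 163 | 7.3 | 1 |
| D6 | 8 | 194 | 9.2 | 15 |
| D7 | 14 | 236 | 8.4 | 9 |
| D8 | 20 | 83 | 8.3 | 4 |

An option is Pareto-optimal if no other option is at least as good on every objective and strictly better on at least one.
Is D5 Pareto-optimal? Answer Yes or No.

D2 vs D5: experience 18≥9, salary ask 92≤163, interview score 7.6≥7.3, start delay 1≤1 — D2 is at least as good on every objective and strictly better on at least one, so D2 dominates D5.

No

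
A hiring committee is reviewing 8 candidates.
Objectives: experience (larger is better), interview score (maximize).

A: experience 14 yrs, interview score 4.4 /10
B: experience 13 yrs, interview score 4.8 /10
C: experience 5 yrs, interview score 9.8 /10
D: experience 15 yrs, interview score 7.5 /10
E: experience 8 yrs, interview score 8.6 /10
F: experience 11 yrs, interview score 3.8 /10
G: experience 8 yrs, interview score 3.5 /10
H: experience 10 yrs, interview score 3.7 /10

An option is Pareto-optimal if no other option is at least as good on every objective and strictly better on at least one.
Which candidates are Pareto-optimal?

A: dominated by D (experience 15≥14, interview score 7.5≥4.4).
B: dominated by D (experience 15≥13, interview score 7.5≥4.8).
C: not dominated (best interview score).
D: not dominated (best experience).
E: not dominated.
F: dominated by A (experience 14≥11, interview score 4.4≥3.8).
G: dominated by A (experience 14≥8, interview score 4.4≥3.5).
H: dominated by A (experience 14≥10, interview score 4.4≥3.7).

C, D, E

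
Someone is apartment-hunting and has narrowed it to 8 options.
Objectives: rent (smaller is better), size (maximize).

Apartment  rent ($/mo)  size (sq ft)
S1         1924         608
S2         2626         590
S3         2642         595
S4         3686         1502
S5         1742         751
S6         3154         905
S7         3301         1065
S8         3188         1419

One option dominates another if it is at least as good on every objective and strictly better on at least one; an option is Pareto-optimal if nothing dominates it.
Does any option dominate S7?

S8 vs S7: rent 3188≤3301, size 1419≥1065 — S8 is at least as good on every objective and strictly better on at least one, so S8 dominates S7.

Yes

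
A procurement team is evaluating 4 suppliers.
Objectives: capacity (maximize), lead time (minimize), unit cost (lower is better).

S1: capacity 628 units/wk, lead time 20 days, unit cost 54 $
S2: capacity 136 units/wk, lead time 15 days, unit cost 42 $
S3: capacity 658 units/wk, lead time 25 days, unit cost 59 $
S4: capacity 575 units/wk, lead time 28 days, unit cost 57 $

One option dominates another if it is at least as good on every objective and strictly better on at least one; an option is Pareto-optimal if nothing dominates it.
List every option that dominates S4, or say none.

S1: capacity 628≥575, lead time 20≤28, unit cost 54≤57 — dominates S4.
Others (S2, S3) are each worse than S4 on at least one objective.

S1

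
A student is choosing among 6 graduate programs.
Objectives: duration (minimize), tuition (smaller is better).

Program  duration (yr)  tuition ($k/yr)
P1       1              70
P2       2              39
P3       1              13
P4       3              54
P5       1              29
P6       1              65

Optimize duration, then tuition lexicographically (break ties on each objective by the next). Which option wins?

First minimize duration: best is 1, kept {P1, P3, P5, P6}.
Then minimize tuition: best is 13, kept {P3}.

P3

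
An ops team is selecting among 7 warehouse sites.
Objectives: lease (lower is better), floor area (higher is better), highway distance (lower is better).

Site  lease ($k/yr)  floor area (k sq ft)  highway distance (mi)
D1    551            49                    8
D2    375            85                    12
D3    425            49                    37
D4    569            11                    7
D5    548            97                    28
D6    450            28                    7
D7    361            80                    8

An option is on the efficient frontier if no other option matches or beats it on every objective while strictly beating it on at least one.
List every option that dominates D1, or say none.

D7

D7: lease 361≤551, floor area 80≥49, highway distance 8≤8 — dominates D1.
Others (D2, D3, D4, D5, D6) are each worse than D1 on at least one objective.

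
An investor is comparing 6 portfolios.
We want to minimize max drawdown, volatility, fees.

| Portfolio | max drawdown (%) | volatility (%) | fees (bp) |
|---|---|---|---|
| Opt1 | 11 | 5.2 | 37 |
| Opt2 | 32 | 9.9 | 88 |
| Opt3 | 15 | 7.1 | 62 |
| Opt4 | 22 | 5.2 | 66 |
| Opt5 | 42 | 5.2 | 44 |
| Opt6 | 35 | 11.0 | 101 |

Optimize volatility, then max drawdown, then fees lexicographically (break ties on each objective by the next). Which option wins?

Opt1

First minimize volatility: best is 5.2, kept {Opt1, Opt4, Opt5}.
Then minimize max drawdown: best is 11, kept {Opt1}.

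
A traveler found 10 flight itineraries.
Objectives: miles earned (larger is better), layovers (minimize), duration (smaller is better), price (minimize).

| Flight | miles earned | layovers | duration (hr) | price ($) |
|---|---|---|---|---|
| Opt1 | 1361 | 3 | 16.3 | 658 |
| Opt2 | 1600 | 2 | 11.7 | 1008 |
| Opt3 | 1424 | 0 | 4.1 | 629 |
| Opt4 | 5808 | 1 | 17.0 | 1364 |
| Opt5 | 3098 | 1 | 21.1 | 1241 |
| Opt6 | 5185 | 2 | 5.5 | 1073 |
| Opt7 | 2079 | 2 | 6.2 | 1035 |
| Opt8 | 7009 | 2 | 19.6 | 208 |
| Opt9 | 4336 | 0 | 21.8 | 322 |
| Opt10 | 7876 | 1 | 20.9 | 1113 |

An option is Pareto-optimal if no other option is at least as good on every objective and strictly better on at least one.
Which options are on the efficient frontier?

Opt1: dominated by Opt3 (miles earned 1424≥1361, layovers 0≤3, duration 4.1≤16.3, price 629≤658).
Opt2: not dominated.
Opt3: not dominated (best duration).
Opt4: not dominated.
Opt5: dominated by Opt10 (miles earned 7876≥3098, layovers 1≤1, duration 20.9≤21.1, price 1113≤1241).
Opt6: not dominated.
Opt7: not dominated.
Opt8: not dominated (best price).
Opt9: not dominated.
Opt10: not dominated (best miles earned).

Opt2, Opt3, Opt4, Opt6, Opt7, Opt8, Opt9, Opt10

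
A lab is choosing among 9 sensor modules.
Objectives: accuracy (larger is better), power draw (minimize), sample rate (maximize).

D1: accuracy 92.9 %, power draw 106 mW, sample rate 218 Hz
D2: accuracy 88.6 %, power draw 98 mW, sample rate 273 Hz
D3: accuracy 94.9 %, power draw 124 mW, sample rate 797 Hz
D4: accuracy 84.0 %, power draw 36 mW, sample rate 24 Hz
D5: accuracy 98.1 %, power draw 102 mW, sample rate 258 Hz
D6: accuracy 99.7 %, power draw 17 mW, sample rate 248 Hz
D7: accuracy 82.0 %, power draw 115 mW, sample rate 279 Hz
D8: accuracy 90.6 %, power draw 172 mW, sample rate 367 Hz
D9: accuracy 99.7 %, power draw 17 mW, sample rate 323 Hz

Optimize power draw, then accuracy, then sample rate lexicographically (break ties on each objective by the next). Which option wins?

D9

First minimize power draw: best is 17, kept {D6, D9}.
Then maximize accuracy: best is 99.7, kept {D6, D9}.
Then maximize sample rate: best is 323, kept {D9}.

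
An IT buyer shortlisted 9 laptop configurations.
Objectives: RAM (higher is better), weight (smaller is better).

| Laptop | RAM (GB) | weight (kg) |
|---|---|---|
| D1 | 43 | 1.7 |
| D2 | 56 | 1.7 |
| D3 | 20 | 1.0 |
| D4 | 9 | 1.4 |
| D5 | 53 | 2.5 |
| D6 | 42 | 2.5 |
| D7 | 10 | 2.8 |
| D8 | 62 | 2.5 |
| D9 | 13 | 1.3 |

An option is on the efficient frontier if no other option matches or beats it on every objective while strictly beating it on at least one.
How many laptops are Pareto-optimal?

3

D1: dominated by D2 (RAM 56≥43, weight 1.7≤1.7).
D2: not dominated.
D3: not dominated (best weight).
D4: dominated by D3 (RAM 20≥9, weight 1.0≤1.4).
D5: dominated by D2 (RAM 56≥53, weight 1.7≤2.5).
D6: dominated by D1 (RAM 43≥42, weight 1.7≤2.5).
D7: dominated by D1 (RAM 43≥10, weight 1.7≤2.8).
D8: not dominated (best RAM).
D9: dominated by D3 (RAM 20≥13, weight 1.0≤1.3).
Pareto-optimal: D2, D3, D8 → 3.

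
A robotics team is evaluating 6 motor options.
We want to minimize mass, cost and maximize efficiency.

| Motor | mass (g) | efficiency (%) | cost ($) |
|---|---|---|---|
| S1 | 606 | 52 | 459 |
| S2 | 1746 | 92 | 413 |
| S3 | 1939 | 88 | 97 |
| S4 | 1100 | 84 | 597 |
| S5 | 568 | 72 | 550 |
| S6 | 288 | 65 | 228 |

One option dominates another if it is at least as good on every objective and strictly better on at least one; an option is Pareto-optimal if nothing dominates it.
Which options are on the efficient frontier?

S1: dominated by S6 (mass 288≤606, efficiency 65≥52, cost 228≤459).
S2: not dominated (best efficiency).
S3: not dominated (best cost).
S4: not dominated.
S5: not dominated.
S6: not dominated (best mass).

S2, S3, S4, S5, S6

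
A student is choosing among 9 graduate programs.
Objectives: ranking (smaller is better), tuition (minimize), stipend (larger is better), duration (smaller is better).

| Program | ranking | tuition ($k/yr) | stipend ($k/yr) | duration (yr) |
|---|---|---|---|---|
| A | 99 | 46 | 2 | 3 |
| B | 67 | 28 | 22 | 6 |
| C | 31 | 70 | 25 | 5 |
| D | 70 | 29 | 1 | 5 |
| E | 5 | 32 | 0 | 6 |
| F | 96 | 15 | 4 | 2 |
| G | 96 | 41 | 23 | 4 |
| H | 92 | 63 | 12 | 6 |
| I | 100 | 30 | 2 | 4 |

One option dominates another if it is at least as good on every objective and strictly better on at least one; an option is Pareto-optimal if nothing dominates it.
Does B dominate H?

Yes

B vs H: ranking 67≤92, tuition 28≤63, stipend 22≥12, duration 6≤6 — B is at least as good on every objective with at least one strict improvement.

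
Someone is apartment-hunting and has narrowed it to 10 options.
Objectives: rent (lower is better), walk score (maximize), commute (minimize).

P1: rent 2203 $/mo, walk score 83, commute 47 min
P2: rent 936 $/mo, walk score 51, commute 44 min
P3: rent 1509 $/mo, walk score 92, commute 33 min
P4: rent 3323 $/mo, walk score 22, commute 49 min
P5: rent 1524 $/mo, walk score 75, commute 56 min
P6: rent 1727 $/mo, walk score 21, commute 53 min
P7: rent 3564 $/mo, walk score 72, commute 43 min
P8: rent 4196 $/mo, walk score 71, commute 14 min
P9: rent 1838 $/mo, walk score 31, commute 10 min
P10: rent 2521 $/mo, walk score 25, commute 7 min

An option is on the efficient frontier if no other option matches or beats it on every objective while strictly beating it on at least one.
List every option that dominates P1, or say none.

P3: rent 1509≤2203, walk score 92≥83, commute 33≤47 — dominates P1.
Others (P2, P4, P5, P6, P7, P8, P9, P10) are each worse than P1 on at least one objective.

P3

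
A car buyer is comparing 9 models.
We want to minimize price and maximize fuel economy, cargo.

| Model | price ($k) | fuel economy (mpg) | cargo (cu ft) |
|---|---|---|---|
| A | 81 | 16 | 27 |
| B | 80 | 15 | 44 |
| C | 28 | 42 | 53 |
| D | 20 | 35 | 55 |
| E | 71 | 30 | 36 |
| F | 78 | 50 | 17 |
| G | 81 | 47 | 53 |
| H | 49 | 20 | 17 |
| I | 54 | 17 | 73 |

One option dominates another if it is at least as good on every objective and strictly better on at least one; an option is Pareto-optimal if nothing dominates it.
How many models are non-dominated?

A: dominated by C (price 28≤81, fuel economy 42≥16, cargo 53≥27).
B: dominated by C (price 28≤80, fuel economy 42≥15, cargo 53≥44).
C: not dominated.
D: not dominated (best price).
E: dominated by C (price 28≤71, fuel economy 42≥30, cargo 53≥36).
F: not dominated (best fuel economy).
G: not dominated.
H: dominated by C (price 28≤49, fuel economy 42≥20, cargo 53≥17).
I: not dominated (best cargo).
Pareto-optimal: C, D, F, G, I → 5.

5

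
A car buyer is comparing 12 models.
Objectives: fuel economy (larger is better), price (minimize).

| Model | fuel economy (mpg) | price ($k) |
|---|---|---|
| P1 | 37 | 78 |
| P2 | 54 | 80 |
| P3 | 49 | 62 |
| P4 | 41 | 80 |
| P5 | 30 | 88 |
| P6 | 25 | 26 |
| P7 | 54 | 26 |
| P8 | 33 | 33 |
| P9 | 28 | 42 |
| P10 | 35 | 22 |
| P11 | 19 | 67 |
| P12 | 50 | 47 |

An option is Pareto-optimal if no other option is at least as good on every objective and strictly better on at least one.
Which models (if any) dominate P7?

none

P1: worse on fuel economy (37 vs 54).
P2: worse on price (80 vs 26).
P3: worse on fuel economy (49 vs 54).
P4: worse on fuel economy (41 vs 54).
P5: worse on fuel economy (30 vs 54).
P6: worse on fuel economy (25 vs 54).
P8: worse on fuel economy (33 vs 54).
P9: worse on fuel economy (28 vs 54).
P10: worse on fuel economy (35 vs 54).
P11: worse on fuel economy (19 vs 54).
P12: worse on fuel economy (50 vs 54).
No option dominates P7.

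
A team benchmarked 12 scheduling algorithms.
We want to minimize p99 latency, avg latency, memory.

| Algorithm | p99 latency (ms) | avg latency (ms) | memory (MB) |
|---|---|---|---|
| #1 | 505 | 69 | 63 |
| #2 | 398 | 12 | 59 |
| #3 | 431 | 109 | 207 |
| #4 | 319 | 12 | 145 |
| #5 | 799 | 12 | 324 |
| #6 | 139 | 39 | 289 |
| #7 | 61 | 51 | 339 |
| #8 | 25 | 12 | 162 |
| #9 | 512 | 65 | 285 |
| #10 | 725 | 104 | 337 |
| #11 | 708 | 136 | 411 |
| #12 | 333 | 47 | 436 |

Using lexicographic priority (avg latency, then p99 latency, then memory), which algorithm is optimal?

#8

First minimize avg latency: best is 12, kept {#2, #4, #5, #8}.
Then minimize p99 latency: best is 25, kept {#8}.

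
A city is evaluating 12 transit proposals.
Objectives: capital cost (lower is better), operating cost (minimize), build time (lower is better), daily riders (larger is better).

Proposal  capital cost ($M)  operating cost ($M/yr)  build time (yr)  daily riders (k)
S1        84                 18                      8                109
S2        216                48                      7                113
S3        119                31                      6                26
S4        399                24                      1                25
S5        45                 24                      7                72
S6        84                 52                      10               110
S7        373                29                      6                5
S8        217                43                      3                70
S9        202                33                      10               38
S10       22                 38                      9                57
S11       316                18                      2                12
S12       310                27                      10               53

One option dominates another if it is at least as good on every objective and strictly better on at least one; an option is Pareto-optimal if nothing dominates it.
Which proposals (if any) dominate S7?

S11

S11: capital cost 316≤373, operating cost 18≤29, build time 2≤6, daily riders 12≥5 — dominates S7.
Others (S1, S2, S3, S4, S5, S6, S8, S9, S10, S12) are each worse than S7 on at least one objective.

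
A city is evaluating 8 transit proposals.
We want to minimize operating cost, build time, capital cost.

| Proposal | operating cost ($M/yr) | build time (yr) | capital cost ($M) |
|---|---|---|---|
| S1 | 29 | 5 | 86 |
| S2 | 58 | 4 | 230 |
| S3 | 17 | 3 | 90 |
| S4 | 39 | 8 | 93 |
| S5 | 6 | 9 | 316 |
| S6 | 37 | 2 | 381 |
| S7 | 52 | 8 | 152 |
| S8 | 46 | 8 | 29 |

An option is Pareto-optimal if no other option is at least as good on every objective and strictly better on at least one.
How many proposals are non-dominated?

5

S1: not dominated.
S2: dominated by S3 (operating cost 17≤58, build time 3≤4, capital cost 90≤230).
S3: not dominated.
S4: dominated by S1 (operating cost 29≤39, build time 5≤8, capital cost 86≤93).
S5: not dominated (best operating cost).
S6: not dominated (best build time).
S7: dominated by S1 (operating cost 29≤52, build time 5≤8, capital cost 86≤152).
S8: not dominated (best capital cost).
Pareto-optimal: S1, S3, S5, S6, S8 → 5.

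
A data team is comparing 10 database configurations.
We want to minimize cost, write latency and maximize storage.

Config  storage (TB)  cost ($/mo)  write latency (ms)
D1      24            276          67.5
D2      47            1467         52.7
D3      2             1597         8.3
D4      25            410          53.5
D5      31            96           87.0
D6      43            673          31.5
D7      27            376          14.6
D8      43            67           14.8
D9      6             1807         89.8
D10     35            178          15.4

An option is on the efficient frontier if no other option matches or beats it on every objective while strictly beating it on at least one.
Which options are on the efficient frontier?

D2, D3, D7, D8

D1: dominated by D8 (storage 43≥24, cost 67≤276, write latency 14.8≤67.5).
D2: not dominated (best storage).
D3: not dominated (best write latency).
D4: dominated by D7 (storage 27≥25, cost 376≤410, write latency 14.6≤53.5).
D5: dominated by D8 (storage 43≥31, cost 67≤96, write latency 14.8≤87.0).
D6: dominated by D8 (storage 43≥43, cost 67≤673, write latency 14.8≤31.5).
D7: not dominated.
D8: not dominated (best cost).
D9: dominated by D1 (storage 24≥6, cost 276≤1807, write latency 67.5≤89.8).
D10: dominated by D8 (storage 43≥35, cost 67≤178, write latency 14.8≤15.4).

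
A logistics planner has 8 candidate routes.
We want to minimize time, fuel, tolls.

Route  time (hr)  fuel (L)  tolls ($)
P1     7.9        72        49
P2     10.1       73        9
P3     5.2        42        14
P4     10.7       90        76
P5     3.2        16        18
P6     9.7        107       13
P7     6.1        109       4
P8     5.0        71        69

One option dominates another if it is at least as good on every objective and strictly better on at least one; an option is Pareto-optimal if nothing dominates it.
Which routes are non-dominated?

P1: dominated by P3 (time 5.2≤7.9, fuel 42≤72, tolls 14≤49).
P2: not dominated.
P3: not dominated.
P4: dominated by P1 (time 7.9≤10.7, fuel 72≤90, tolls 49≤76).
P5: not dominated (best time).
P6: not dominated.
P7: not dominated (best tolls).
P8: dominated by P5 (time 3.2≤5.0, fuel 16≤71, tolls 18≤69).

P2, P3, P5, P6, P7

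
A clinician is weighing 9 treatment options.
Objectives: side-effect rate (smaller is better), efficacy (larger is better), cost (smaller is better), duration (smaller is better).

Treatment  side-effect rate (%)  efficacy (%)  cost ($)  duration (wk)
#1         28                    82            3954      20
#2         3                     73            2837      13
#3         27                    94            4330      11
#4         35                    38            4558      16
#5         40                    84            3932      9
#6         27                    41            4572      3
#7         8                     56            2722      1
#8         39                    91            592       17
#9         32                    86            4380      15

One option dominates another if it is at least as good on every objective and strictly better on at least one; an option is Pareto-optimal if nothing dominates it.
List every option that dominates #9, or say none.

#3

#3: side-effect rate 27≤32, efficacy 94≥86, cost 4330≤4380, duration 11≤15 — dominates #9.
Others (#1, #2, #4, #5, #6, #7, #8) are each worse than #9 on at least one objective.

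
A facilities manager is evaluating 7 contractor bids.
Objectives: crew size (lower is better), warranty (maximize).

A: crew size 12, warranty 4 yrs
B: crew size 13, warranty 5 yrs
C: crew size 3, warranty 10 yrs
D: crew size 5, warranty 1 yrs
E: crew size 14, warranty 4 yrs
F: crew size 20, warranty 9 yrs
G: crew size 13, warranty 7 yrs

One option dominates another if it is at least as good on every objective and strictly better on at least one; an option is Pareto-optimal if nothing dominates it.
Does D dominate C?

D vs C: D is worse on crew size (5 vs 3), so it does not dominate C.

No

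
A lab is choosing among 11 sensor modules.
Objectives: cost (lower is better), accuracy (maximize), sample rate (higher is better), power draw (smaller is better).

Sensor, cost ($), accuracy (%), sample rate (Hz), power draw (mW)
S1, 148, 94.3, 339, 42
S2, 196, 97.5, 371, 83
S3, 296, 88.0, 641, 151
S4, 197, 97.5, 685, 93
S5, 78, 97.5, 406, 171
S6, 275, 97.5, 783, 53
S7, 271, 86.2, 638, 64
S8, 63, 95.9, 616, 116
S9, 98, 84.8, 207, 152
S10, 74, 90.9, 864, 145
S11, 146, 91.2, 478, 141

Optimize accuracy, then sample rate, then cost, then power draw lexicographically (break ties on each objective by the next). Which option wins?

S6

First maximize accuracy: best is 97.5, kept {S2, S4, S5, S6}.
Then maximize sample rate: best is 783, kept {S6}.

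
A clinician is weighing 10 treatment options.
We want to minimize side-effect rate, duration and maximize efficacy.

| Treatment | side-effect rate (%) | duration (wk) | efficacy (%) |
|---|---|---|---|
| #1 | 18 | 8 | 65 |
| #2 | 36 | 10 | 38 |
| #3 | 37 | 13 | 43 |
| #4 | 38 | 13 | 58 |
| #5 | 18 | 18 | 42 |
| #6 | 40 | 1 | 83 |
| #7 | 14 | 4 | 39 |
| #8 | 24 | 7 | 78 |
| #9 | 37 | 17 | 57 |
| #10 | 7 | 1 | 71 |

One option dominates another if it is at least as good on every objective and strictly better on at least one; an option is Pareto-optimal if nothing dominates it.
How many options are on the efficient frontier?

3

#1: dominated by #10 (side-effect rate 7≤18, duration 1≤8, efficacy 71≥65).
#2: dominated by #1 (side-effect rate 18≤36, duration 8≤10, efficacy 65≥38).
#3: dominated by #1 (side-effect rate 18≤37, duration 8≤13, efficacy 65≥43).
#4: dominated by #1 (side-effect rate 18≤38, duration 8≤13, efficacy 65≥58).
#5: dominated by #1 (side-effect rate 18≤18, duration 8≤18, efficacy 65≥42).
#6: not dominated (best efficacy).
#7: dominated by #10 (side-effect rate 7≤14, duration 1≤4, efficacy 71≥39).
#8: not dominated.
#9: dominated by #1 (side-effect rate 18≤37, duration 8≤17, efficacy 65≥57).
#10: not dominated (best side-effect rate).
Pareto-optimal: #6, #8, #10 → 3.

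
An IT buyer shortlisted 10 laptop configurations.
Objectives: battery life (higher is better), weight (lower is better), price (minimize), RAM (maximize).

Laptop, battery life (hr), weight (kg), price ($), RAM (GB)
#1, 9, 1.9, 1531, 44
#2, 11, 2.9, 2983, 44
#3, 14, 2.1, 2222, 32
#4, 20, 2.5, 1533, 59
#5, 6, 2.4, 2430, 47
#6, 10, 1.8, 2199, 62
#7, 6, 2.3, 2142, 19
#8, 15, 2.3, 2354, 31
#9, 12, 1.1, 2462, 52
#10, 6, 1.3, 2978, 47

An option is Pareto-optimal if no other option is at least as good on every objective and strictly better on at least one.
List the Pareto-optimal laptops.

#1: not dominated (best price).
#2: dominated by #4 (battery life 20≥11, weight 2.5≤2.9, price 1533≤2983, RAM 59≥44).
#3: not dominated.
#4: not dominated (best battery life).
#5: dominated by #6 (battery life 10≥6, weight 1.8≤2.4, price 2199≤2430, RAM 62≥47).
#6: not dominated (best RAM).
#7: dominated by #1 (battery life 9≥6, weight 1.9≤2.3, price 1531≤2142, RAM 44≥19).
#8: not dominated.
#9: not dominated (best weight).
#10: dominated by #9 (battery life 12≥6, weight 1.1≤1.3, price 2462≤2978, RAM 52≥47).

#1, #3, #4, #6, #8, #9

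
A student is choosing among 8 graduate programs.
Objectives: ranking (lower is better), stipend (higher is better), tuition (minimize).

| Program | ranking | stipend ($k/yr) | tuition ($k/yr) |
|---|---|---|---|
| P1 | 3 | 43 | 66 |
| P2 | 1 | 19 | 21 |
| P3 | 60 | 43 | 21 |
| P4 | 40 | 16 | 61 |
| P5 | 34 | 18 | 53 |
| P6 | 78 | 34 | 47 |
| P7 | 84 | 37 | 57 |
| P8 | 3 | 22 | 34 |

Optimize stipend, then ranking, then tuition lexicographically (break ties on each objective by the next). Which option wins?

P1

First maximize stipend: best is 43, kept {P1, P3}.
Then minimize ranking: best is 3, kept {P1}.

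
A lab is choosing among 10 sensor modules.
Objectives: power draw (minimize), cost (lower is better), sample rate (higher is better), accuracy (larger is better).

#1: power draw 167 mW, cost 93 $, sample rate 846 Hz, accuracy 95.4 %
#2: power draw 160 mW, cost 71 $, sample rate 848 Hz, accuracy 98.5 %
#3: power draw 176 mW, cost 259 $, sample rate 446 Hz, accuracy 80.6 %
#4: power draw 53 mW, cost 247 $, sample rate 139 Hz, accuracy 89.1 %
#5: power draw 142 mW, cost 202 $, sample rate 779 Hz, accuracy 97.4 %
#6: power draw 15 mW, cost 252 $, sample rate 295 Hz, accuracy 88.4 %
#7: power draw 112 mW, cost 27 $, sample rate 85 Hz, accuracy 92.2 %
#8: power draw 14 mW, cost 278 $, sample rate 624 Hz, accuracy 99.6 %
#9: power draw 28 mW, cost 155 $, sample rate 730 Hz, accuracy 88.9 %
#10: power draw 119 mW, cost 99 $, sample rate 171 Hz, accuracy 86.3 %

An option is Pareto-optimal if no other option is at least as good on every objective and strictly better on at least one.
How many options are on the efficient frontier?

8

#1: dominated by #2 (power draw 160≤167, cost 71≤93, sample rate 848≥846, accuracy 98.5≥95.4).
#2: not dominated (best sample rate).
#3: dominated by #1 (power draw 167≤176, cost 93≤259, sample rate 846≥446, accuracy 95.4≥80.6).
#4: not dominated.
#5: not dominated.
#6: not dominated.
#7: not dominated (best cost).
#8: not dominated (best power draw).
#9: not dominated.
#10: not dominated.
Pareto-optimal: #2, #4, #5, #6, #7, #8, #9, #10 → 8.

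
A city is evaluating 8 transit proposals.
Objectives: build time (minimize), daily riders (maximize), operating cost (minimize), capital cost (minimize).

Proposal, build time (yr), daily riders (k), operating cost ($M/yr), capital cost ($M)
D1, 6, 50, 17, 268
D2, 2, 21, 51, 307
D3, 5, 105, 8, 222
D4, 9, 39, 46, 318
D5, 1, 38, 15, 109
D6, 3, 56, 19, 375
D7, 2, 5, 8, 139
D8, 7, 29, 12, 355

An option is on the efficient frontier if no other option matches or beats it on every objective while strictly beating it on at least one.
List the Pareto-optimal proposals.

D1: dominated by D3 (build time 5≤6, daily riders 105≥50, operating cost 8≤17, capital cost 222≤268).
D2: dominated by D5 (build time 1≤2, daily riders 38≥21, operating cost 15≤51, capital cost 109≤307).
D3: not dominated (best daily riders).
D4: dominated by D1 (build time 6≤9, daily riders 50≥39, operating cost 17≤46, capital cost 268≤318).
D5: not dominated (best build time).
D6: not dominated.
D7: not dominated.
D8: dominated by D3 (build time 5≤7, daily riders 105≥29, operating cost 8≤12, capital cost 222≤355).

D3, D5, D6, D7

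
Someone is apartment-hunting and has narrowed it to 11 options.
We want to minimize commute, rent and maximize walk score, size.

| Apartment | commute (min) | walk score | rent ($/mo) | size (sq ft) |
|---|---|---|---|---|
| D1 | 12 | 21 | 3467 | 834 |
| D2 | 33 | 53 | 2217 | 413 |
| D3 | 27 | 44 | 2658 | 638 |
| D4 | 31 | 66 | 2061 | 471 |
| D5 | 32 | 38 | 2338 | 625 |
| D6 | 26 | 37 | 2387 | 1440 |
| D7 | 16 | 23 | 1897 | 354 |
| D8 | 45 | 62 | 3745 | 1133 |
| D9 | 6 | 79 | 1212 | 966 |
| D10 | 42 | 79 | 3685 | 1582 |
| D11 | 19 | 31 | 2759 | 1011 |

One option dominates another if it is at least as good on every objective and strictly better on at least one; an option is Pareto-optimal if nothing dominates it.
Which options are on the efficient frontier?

D6, D9, D10, D11

D1: dominated by D9 (commute 6≤12, walk score 79≥21, rent 1212≤3467, size 966≥834).
D2: dominated by D4 (commute 31≤33, walk score 66≥53, rent 2061≤2217, size 471≥413).
D3: dominated by D9 (commute 6≤27, walk score 79≥44, rent 1212≤2658, size 966≥638).
D4: dominated by D9 (commute 6≤31, walk score 79≥66, rent 1212≤2061, size 966≥471).
D5: dominated by D9 (commute 6≤32, walk score 79≥38, rent 1212≤2338, size 966≥625).
D6: not dominated.
D7: dominated by D9 (commute 6≤16, walk score 79≥23, rent 1212≤1897, size 966≥354).
D8: dominated by D10 (commute 42≤45, walk score 79≥62, rent 3685≤3745, size 1582≥1133).
D9: not dominated (best commute).
D10: not dominated (best size).
D11: not dominated.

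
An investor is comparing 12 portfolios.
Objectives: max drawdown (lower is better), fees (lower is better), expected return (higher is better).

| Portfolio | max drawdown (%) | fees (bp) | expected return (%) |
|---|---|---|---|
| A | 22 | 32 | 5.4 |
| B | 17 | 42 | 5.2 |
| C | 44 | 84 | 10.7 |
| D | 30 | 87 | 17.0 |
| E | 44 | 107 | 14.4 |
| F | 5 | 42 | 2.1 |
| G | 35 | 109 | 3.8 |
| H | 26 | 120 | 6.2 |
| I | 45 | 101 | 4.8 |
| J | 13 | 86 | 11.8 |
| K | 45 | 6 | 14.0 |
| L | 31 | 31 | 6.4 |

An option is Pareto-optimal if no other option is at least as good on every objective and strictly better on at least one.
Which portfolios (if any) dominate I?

A: max drawdown 22≤45, fees 32≤101, expected return 5.4≥4.8 — dominates I.
B: max drawdown 17≤45, fees 42≤101, expected return 5.2≥4.8 — dominates I.
C: max drawdown 44≤45, fees 84≤101, expected return 10.7≥4.8 — dominates I.
D: max drawdown 30≤45, fees 87≤101, expected return 17.0≥4.8 — dominates I.
J: max drawdown 13≤45, fees 86≤101, expected return 11.8≥4.8 — dominates I.
K: max drawdown 45≤45, fees 6≤101, expected return 14.0≥4.8 — dominates I.
L: max drawdown 31≤45, fees 31≤101, expected return 6.4≥4.8 — dominates I.
Others (E, F, G, H) are each worse than I on at least one objective.

A, B, C, D, J, K, L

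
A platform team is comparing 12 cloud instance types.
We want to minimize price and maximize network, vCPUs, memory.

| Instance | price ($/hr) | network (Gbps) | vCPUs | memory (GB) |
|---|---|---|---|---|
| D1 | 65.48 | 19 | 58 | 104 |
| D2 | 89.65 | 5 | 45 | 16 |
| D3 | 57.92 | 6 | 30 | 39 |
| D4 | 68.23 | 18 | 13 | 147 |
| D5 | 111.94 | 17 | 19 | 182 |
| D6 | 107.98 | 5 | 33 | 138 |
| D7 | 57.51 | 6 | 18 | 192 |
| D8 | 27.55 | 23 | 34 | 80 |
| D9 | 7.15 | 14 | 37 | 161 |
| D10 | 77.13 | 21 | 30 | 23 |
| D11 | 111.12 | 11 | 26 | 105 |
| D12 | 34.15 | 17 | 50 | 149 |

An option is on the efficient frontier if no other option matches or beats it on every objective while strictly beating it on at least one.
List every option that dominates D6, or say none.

D9, D12

D9: price 7.15≤107.98, network 14≥5, vCPUs 37≥33, memory 161≥138 — dominates D6.
D12: price 34.15≤107.98, network 17≥5, vCPUs 50≥33, memory 149≥138 — dominates D6.
Others (D1, D2, D3, D4, D5, D7, D8, D10, D11) are each worse than D6 on at least one objective.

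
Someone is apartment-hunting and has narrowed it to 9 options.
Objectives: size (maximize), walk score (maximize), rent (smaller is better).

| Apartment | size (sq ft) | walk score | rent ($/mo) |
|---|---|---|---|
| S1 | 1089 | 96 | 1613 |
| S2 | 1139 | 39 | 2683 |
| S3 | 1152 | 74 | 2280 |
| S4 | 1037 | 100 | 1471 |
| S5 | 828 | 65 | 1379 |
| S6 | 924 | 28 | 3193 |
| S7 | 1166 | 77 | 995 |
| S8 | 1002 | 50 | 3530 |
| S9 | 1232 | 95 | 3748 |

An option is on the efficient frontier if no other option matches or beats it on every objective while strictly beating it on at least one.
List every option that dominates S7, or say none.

S1: worse on size (1089 vs 1166).
S2: worse on size (1139 vs 1166).
S3: worse on size (1152 vs 1166).
S4: worse on size (1037 vs 1166).
S5: worse on size (828 vs 1166).
S6: worse on size (924 vs 1166).
S8: worse on size (1002 vs 1166).
S9: worse on rent (3748 vs 995).
No option dominates S7.

none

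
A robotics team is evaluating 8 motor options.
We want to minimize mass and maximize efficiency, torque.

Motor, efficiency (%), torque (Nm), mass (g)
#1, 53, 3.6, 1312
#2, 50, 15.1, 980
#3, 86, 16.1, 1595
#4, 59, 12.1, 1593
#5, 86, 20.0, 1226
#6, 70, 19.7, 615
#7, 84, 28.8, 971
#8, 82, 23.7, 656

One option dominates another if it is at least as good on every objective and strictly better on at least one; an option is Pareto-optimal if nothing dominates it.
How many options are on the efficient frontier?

#1: dominated by #5 (efficiency 86≥53, torque 20.0≥3.6, mass 1226≤1312).
#2: dominated by #6 (efficiency 70≥50, torque 19.7≥15.1, mass 615≤980).
#3: dominated by #5 (efficiency 86≥86, torque 20.0≥16.1, mass 1226≤1595).
#4: dominated by #5 (efficiency 86≥59, torque 20.0≥12.1, mass 1226≤1593).
#5: not dominated.
#6: not dominated (best mass).
#7: not dominated (best torque).
#8: not dominated.
Pareto-optimal: #5, #6, #7, #8 → 4.

4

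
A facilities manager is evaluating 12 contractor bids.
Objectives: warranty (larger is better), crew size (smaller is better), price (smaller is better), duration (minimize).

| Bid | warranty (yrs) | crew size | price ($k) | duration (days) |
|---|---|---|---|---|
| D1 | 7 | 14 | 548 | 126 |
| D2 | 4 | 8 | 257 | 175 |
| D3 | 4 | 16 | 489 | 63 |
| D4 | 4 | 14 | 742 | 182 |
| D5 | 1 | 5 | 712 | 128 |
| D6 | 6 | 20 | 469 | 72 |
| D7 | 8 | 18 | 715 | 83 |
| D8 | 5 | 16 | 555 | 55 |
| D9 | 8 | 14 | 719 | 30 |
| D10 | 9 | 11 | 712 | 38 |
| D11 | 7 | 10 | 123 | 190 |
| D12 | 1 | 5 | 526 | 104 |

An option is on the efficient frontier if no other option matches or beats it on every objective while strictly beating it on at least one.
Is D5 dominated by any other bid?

D12 vs D5: warranty 1≥1, crew size 5≤5, price 526≤712, duration 104≤128 — D12 is at least as good on every objective and strictly better on at least one, so D12 dominates D5.

Yes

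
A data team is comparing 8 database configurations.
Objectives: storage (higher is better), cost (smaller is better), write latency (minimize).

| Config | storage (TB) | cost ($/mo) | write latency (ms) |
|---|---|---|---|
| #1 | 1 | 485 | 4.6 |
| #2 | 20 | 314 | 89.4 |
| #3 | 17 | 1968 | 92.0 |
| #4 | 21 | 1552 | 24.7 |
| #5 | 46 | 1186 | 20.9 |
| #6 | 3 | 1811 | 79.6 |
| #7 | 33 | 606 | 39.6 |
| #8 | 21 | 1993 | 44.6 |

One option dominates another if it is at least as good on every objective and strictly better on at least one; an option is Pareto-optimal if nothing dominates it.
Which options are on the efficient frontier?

#1, #2, #5, #7

#1: not dominated (best write latency).
#2: not dominated (best cost).
#3: dominated by #2 (storage 20≥17, cost 314≤1968, write latency 89.4≤92.0).
#4: dominated by #5 (storage 46≥21, cost 1186≤1552, write latency 20.9≤24.7).
#5: not dominated (best storage).
#6: dominated by #4 (storage 21≥3, cost 1552≤1811, write latency 24.7≤79.6).
#7: not dominated.
#8: dominated by #4 (storage 21≥21, cost 1552≤1993, write latency 24.7≤44.6).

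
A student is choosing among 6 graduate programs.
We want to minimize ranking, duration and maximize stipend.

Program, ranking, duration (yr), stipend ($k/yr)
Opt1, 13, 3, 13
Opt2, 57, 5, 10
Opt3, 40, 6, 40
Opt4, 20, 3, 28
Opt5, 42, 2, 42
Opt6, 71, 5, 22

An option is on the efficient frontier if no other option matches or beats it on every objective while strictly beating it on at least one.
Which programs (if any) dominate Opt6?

Opt4: ranking 20≤71, duration 3≤5, stipend 28≥22 — dominates Opt6.
Opt5: ranking 42≤71, duration 2≤5, stipend 42≥22 — dominates Opt6.
Others (Opt1, Opt2, Opt3) are each worse than Opt6 on at least one objective.

Opt4, Opt5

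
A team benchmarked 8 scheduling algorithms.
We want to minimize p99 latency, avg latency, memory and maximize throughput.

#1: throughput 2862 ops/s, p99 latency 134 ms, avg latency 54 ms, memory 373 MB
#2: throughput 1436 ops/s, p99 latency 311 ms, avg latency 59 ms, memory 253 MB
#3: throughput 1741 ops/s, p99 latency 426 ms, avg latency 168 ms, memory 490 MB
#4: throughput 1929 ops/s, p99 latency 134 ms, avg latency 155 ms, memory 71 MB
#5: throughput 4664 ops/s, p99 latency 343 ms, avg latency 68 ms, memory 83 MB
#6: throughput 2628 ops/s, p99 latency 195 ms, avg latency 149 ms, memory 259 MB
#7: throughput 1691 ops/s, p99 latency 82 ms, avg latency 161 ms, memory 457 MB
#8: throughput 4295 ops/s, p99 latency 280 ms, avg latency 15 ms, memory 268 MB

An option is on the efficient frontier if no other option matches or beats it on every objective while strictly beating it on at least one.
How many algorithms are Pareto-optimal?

#1: not dominated.
#2: not dominated.
#3: dominated by #1 (throughput 2862≥1741, p99 latency 134≤426, avg latency 54≤168, memory 373≤490).
#4: not dominated (best memory).
#5: not dominated (best throughput).
#6: not dominated.
#7: not dominated (best p99 latency).
#8: not dominated (best avg latency).
Pareto-optimal: #1, #2, #4, #5, #6, #7, #8 → 7.

7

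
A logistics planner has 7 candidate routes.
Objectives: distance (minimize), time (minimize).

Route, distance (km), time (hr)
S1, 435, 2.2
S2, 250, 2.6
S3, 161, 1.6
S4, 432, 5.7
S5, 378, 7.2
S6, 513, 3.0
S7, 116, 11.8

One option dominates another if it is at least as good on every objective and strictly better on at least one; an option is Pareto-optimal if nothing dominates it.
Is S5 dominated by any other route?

S2 vs S5: distance 250≤378, time 2.6≤7.2 — S2 is at least as good on every objective and strictly better on at least one, so S2 dominates S5.

Yes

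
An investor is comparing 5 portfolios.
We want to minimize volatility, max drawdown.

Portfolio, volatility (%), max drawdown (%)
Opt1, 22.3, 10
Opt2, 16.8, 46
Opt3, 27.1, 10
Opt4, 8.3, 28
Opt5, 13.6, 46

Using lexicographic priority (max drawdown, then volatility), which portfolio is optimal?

First minimize max drawdown: best is 10, kept {Opt1, Opt3}.
Then minimize volatility: best is 22.3, kept {Opt1}.

Opt1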